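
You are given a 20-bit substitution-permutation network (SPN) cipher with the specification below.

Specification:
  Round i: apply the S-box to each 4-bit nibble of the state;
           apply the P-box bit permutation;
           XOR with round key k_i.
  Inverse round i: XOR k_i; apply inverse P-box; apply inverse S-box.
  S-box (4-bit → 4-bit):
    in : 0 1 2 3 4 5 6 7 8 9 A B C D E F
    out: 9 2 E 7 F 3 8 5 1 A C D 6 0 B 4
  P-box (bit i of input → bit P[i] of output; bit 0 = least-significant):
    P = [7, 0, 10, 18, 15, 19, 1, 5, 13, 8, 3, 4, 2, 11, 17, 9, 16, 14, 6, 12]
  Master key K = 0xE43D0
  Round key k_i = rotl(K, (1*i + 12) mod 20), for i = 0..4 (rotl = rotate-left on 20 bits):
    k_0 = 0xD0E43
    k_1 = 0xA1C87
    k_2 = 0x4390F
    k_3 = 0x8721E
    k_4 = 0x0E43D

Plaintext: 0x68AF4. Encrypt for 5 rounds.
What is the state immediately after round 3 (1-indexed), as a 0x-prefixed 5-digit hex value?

0xA03FA

s_0 = plaintext = 0x68AF4
s_1 = Round(s_0, k_0) = 0x91ADC
s_2 = Round(s_1, k_1) = 0xA409E
s_3 = Round(s_2, k_2) = 0xA03FA
s_4 = Round(s_3, k_3) = 0xC4550
s_5 = Round(s_4, k_4) = 0xE0FF9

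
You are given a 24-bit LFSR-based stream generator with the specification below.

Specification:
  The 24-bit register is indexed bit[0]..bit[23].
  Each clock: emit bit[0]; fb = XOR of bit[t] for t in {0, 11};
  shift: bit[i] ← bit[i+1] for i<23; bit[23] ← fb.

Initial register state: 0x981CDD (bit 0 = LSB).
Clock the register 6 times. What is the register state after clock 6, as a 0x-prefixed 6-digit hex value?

0x7A6073

reg_0 = 0x981CDD
clock 1: out=1, reg = 0x4C0E6E
clock 2: out=0, reg = 0xA60737
clock 3: out=1, reg = 0xD3039B
clock 4: out=1, reg = 0xE981CD
clock 5: out=1, reg = 0xF4C0E6
clock 6: out=0, reg = 0x7A6073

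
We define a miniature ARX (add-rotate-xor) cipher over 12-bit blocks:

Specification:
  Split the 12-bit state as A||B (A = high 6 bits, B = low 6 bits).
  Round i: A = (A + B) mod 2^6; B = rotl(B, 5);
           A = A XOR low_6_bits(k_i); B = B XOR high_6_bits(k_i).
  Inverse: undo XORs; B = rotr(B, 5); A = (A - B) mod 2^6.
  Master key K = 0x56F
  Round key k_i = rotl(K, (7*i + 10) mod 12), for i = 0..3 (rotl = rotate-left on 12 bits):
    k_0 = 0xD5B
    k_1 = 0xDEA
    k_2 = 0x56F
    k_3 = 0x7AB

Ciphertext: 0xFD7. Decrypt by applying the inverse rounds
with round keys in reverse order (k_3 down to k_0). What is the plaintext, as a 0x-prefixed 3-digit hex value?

0x34C

s_0 = ciphertext = 0xFD7
s_1 = InvRound(s_0, k_3) = 0x092
s_2 = InvRound(s_1, k_2) = 0x7CE
s_3 = InvRound(s_2, k_1) = 0x0B3
s_4 = InvRound(s_3, k_0) = 0x34C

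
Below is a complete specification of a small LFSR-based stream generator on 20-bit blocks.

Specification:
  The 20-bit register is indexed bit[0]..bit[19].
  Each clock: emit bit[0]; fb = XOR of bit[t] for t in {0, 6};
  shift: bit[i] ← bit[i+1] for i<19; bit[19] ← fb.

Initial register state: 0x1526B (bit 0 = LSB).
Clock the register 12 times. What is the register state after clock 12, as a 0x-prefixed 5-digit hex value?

reg_0 = 0x1526B
clock 1: out=1, reg = 0x0A935
clock 2: out=1, reg = 0x8549A
clock 3: out=0, reg = 0x42A4D
clock 4: out=1, reg = 0x21526
clock 5: out=0, reg = 0x10A93
clock 6: out=1, reg = 0x88549
clock 7: out=1, reg = 0x442A4
clock 8: out=0, reg = 0x22152
clock 9: out=0, reg = 0x910A9
clock 10: out=1, reg = 0xC8854
clock 11: out=0, reg = 0xE442A
clock 12: out=0, reg = 0x72215

0x72215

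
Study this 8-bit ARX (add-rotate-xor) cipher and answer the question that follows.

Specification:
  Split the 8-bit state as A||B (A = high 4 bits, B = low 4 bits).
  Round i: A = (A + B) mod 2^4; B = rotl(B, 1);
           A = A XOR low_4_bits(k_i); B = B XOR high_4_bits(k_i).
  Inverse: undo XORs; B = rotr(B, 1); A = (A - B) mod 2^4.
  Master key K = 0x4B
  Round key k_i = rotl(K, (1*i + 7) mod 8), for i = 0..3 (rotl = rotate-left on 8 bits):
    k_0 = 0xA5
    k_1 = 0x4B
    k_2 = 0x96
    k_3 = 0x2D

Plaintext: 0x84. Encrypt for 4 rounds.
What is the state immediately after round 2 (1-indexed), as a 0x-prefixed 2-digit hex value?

s_0 = plaintext = 0x84
s_1 = Round(s_0, k_0) = 0x92
s_2 = Round(s_1, k_1) = 0x00
s_3 = Round(s_2, k_2) = 0x69
s_4 = Round(s_3, k_3) = 0x21

0x00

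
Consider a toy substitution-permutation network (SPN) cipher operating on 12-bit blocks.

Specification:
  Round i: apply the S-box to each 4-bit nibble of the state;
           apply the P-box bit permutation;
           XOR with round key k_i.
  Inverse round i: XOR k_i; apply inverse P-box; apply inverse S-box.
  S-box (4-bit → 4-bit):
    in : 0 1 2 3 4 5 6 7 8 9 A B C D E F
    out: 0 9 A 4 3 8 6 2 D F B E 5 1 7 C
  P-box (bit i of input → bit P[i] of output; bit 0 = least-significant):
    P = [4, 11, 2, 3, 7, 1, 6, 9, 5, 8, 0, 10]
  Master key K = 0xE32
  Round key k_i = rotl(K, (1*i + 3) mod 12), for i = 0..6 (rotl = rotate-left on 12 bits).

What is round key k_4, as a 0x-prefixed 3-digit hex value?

0x971

K = 0xE32
k_0 = rotl(K, (1*0+3) mod 12) = rotl(K, 3) = 0x197
k_1 = rotl(K, (1*1+3) mod 12) = rotl(K, 4) = 0x32E
k_2 = rotl(K, (1*2+3) mod 12) = rotl(K, 5) = 0x65C
k_3 = rotl(K, (1*3+3) mod 12) = rotl(K, 6) = 0xCB8
k_4 = rotl(K, (1*4+3) mod 12) = rotl(K, 7) = 0x971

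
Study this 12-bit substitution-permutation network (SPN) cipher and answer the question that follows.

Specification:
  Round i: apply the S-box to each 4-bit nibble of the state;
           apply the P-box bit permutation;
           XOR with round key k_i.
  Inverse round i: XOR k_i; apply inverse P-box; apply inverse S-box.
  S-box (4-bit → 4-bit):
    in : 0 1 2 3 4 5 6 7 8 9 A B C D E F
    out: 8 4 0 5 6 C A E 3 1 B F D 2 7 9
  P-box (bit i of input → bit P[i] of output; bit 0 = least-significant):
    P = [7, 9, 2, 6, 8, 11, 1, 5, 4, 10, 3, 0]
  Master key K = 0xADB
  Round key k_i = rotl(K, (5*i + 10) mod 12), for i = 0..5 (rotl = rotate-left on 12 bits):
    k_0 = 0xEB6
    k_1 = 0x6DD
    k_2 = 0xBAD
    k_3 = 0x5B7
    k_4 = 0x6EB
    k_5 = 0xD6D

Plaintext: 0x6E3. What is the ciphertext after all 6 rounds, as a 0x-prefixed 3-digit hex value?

0xDF8

s_0 = plaintext = 0x6E3
s_1 = Round(s_0, k_0) = 0x331
s_2 = Round(s_1, k_1) = 0x7C3
s_3 = Round(s_2, k_2) = 0xE02
s_4 = Round(s_3, k_3) = 0x18F
s_5 = Round(s_4, k_4) = 0xF23
s_6 = Round(s_5, k_5) = 0xDF8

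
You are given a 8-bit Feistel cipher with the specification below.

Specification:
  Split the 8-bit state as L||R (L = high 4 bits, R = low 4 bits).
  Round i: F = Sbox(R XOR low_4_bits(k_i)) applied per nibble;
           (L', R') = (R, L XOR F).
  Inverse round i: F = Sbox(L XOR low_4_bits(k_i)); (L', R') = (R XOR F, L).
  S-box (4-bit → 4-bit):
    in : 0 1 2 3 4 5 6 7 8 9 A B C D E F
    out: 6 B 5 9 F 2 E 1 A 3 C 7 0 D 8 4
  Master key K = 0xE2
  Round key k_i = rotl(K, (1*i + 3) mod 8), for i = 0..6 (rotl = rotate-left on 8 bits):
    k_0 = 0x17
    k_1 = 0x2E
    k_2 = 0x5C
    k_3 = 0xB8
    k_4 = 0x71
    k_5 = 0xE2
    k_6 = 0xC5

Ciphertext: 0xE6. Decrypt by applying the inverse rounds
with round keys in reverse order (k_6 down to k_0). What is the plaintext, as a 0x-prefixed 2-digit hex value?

0x3B

s_0 = ciphertext = 0xE6
s_1 = InvRound(s_0, k_6) = 0x1E
s_2 = InvRound(s_1, k_5) = 0x71
s_3 = InvRound(s_2, k_4) = 0xF7
s_4 = InvRound(s_3, k_3) = 0x6F
s_5 = InvRound(s_4, k_2) = 0x36
s_6 = InvRound(s_5, k_1) = 0xB3
s_7 = InvRound(s_6, k_0) = 0x3B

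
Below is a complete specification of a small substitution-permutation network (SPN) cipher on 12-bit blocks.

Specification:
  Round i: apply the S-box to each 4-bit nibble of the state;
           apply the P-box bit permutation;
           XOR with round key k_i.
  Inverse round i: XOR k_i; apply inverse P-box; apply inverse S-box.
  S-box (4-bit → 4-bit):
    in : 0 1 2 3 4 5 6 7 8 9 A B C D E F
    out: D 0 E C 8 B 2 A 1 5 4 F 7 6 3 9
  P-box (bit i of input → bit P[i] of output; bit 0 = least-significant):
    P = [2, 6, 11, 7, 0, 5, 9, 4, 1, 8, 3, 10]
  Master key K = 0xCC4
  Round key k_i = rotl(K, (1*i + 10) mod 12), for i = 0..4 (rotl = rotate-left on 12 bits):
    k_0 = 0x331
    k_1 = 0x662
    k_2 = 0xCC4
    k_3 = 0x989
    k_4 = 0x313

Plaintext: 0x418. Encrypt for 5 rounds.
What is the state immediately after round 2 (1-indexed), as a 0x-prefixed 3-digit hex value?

s_0 = plaintext = 0x418
s_1 = Round(s_0, k_0) = 0x735
s_2 = Round(s_1, k_1) = 0x1B6
s_3 = Round(s_2, k_2) = 0xEB5
s_4 = Round(s_3, k_3) = 0xA7E
s_5 = Round(s_4, k_4) = 0x36F

0x1B6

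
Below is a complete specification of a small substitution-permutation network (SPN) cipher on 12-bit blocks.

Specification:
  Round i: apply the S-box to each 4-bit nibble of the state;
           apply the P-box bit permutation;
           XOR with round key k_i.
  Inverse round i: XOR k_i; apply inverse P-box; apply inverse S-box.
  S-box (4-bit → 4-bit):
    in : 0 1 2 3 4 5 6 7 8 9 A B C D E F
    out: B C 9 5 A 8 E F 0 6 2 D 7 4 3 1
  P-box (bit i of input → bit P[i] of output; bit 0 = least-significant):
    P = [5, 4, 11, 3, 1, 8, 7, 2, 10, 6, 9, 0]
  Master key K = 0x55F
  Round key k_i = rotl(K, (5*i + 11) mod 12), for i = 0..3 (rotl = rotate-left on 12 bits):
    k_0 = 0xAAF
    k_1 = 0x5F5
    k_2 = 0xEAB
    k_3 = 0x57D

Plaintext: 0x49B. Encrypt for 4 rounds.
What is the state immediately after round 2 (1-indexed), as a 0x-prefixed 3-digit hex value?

0xAE9

s_0 = plaintext = 0x49B
s_1 = Round(s_0, k_0) = 0x346
s_2 = Round(s_1, k_1) = 0xAE9
s_3 = Round(s_2, k_2) = 0x7F9
s_4 = Round(s_3, k_3) = 0xB2E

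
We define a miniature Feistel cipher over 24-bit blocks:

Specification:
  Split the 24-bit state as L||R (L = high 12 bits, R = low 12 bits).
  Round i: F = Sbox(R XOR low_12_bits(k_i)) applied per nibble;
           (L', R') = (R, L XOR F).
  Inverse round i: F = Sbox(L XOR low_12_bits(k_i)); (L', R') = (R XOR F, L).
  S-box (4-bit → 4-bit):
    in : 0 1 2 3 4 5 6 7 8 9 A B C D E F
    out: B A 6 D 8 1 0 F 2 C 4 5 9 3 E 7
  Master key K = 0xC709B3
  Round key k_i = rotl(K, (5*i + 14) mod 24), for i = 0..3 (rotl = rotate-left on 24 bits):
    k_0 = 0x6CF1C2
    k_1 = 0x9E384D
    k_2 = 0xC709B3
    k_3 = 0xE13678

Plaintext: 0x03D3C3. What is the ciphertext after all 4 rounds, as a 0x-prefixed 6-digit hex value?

s_0 = plaintext = 0x03D3C3
s_1 = Round(s_0, k_0) = 0x3C3687
s_2 = Round(s_1, k_1) = 0x687D57
s_3 = Round(s_2, k_2) = 0xD57E6F
s_4 = Round(s_3, k_3) = 0xE6FFF8

0xE6FFF8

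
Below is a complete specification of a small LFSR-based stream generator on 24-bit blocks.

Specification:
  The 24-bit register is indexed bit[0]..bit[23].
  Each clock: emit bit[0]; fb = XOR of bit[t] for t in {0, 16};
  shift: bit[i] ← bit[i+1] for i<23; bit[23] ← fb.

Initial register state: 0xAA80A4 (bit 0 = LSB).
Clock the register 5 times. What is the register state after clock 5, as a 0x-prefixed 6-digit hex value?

reg_0 = 0xAA80A4
clock 1: out=0, reg = 0x554052
clock 2: out=0, reg = 0xAAA029
clock 3: out=1, reg = 0xD55014
clock 4: out=0, reg = 0xEAA80A
clock 5: out=0, reg = 0x755405

0x755405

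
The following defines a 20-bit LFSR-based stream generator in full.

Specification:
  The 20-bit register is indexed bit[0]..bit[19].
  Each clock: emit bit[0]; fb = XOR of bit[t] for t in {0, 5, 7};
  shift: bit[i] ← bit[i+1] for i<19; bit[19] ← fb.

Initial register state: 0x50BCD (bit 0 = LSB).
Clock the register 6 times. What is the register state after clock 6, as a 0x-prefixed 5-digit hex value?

0x1142F

reg_0 = 0x50BCD
clock 1: out=1, reg = 0x285E6
clock 2: out=0, reg = 0x142F3
clock 3: out=1, reg = 0x8A179
clock 4: out=1, reg = 0x450BC
clock 5: out=0, reg = 0x2285E
clock 6: out=0, reg = 0x1142F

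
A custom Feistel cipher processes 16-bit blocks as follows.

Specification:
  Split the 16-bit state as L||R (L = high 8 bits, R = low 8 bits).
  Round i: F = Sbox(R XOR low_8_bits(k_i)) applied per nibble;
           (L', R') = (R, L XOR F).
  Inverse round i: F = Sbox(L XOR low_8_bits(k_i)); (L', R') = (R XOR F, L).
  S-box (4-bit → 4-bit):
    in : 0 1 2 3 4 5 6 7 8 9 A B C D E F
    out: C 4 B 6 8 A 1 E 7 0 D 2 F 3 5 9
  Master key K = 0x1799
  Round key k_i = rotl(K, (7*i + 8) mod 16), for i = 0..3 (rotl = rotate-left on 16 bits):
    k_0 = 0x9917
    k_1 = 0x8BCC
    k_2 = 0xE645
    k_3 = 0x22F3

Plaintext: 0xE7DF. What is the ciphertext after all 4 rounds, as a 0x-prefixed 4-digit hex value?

0xCA80

s_0 = plaintext = 0xE7DF
s_1 = Round(s_0, k_0) = 0xDF10
s_2 = Round(s_1, k_1) = 0x10E0
s_3 = Round(s_2, k_2) = 0xE0CA
s_4 = Round(s_3, k_3) = 0xCA80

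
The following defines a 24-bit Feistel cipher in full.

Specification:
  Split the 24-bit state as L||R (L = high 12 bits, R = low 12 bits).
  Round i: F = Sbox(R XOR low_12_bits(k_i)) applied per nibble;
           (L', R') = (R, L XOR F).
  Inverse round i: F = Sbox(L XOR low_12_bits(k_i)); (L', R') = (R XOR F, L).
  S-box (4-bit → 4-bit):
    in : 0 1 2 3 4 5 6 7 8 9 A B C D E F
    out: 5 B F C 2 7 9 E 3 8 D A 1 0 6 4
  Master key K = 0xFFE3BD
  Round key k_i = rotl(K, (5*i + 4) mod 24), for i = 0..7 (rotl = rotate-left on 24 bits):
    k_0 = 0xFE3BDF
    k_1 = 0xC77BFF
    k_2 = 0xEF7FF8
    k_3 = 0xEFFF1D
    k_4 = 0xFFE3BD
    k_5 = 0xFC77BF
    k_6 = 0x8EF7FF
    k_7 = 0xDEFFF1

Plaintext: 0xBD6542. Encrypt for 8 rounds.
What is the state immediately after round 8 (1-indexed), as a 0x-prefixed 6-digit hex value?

s_0 = plaintext = 0xBD6542
s_1 = Round(s_0, k_0) = 0x542D56
s_2 = Round(s_1, k_1) = 0xD56C9A
s_3 = Round(s_2, k_2) = 0xC9A1C9
s_4 = Round(s_3, k_3) = 0x1C9A98
s_5 = Round(s_4, k_4) = 0xA9893E
s_6 = Round(s_5, k_5) = 0x93ECA3
s_7 = Round(s_6, k_6) = 0xCA334F
s_8 = Round(s_7, k_7) = 0x34FD05

0x34FD05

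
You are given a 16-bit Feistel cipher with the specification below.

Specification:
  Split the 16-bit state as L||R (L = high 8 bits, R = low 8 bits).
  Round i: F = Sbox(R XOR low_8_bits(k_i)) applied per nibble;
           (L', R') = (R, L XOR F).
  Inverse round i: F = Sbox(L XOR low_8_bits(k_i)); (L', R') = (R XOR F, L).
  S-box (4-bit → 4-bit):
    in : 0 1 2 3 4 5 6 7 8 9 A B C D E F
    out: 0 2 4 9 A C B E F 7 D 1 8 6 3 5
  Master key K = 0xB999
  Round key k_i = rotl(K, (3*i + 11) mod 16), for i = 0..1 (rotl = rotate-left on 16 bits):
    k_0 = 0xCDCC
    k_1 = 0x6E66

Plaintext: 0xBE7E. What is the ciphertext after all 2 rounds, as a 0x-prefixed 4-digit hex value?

s_0 = plaintext = 0xBE7E
s_1 = Round(s_0, k_0) = 0x7EAA
s_2 = Round(s_1, k_1) = 0xAAF6

0xAAF6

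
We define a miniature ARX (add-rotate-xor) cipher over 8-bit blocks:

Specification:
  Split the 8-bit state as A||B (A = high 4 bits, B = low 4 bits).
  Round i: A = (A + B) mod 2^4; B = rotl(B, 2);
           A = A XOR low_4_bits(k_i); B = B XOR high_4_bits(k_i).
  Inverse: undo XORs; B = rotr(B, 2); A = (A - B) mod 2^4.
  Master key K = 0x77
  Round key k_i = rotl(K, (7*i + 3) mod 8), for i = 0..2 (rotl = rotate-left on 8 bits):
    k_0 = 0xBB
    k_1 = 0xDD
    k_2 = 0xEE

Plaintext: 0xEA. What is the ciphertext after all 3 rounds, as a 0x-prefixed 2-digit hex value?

0xC8

s_0 = plaintext = 0xEA
s_1 = Round(s_0, k_0) = 0x31
s_2 = Round(s_1, k_1) = 0x99
s_3 = Round(s_2, k_2) = 0xC8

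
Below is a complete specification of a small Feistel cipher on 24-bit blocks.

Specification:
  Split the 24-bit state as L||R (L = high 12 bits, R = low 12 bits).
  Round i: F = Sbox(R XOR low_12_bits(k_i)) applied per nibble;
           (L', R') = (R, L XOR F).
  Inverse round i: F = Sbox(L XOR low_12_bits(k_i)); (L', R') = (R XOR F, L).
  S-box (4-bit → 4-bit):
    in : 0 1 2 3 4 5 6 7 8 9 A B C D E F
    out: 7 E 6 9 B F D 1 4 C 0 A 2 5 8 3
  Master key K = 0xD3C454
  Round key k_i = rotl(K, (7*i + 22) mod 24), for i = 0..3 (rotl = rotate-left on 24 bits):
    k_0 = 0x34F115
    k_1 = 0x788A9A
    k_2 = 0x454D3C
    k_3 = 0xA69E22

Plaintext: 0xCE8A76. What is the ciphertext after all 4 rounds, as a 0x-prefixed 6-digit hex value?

s_0 = plaintext = 0xCE8A76
s_1 = Round(s_0, k_0) = 0xA76631
s_2 = Round(s_1, k_1) = 0x63187C
s_3 = Round(s_2, k_2) = 0x87C986
s_4 = Round(s_3, k_3) = 0x986977

0x986977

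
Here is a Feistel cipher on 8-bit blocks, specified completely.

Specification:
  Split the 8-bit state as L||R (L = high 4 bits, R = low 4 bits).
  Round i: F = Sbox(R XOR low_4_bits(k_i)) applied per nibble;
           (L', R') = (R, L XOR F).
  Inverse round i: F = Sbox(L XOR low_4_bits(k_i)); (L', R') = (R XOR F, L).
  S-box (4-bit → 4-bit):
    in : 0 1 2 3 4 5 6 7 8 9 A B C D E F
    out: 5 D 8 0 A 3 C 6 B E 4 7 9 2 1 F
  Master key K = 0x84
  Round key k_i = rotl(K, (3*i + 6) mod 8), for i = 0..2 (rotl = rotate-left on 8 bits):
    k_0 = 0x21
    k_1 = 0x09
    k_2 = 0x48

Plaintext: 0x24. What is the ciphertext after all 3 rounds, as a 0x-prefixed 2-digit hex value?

s_0 = plaintext = 0x24
s_1 = Round(s_0, k_0) = 0x41
s_2 = Round(s_1, k_1) = 0x1F
s_3 = Round(s_2, k_2) = 0xF7

0xF7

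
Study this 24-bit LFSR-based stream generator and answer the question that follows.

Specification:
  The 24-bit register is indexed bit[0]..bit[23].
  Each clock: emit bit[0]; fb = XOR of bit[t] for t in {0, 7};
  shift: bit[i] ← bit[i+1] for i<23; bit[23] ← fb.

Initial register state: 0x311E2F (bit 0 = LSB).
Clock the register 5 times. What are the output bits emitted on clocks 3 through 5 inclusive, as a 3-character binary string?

reg_0 = 0x311E2F
clock 1: out=1, reg = 0x988F17
clock 2: out=1, reg = 0xCC478B
clock 3: out=1, reg = 0x6623C5
clock 4: out=1, reg = 0x3311E2
clock 5: out=0, reg = 0x9988F1

110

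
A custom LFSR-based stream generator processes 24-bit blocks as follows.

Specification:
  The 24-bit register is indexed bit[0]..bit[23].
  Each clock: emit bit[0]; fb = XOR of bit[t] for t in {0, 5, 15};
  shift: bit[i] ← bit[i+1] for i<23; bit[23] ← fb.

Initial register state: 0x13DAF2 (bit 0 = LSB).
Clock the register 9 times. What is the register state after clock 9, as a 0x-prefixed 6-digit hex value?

reg_0 = 0x13DAF2
clock 1: out=0, reg = 0x09ED79
clock 2: out=1, reg = 0x84F6BC
clock 3: out=0, reg = 0x427B5E
clock 4: out=0, reg = 0x213DAF
clock 5: out=1, reg = 0x109ED7
clock 6: out=1, reg = 0x084F6B
clock 7: out=1, reg = 0x0427B5
clock 8: out=1, reg = 0x0213DA
clock 9: out=0, reg = 0x0109ED

0x0109ED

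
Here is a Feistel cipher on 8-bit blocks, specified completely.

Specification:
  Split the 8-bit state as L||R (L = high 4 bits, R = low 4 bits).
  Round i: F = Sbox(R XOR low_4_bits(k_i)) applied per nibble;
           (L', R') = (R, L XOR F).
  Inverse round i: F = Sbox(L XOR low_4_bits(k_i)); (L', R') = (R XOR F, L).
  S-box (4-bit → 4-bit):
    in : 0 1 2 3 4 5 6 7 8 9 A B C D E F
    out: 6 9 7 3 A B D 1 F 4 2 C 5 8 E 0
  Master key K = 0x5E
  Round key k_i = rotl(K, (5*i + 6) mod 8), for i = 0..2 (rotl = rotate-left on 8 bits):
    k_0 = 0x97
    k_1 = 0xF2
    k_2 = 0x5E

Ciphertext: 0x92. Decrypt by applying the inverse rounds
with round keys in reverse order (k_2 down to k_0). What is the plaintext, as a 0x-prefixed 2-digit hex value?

0x20

s_0 = ciphertext = 0x92
s_1 = InvRound(s_0, k_2) = 0x39
s_2 = InvRound(s_1, k_1) = 0x03
s_3 = InvRound(s_2, k_0) = 0x20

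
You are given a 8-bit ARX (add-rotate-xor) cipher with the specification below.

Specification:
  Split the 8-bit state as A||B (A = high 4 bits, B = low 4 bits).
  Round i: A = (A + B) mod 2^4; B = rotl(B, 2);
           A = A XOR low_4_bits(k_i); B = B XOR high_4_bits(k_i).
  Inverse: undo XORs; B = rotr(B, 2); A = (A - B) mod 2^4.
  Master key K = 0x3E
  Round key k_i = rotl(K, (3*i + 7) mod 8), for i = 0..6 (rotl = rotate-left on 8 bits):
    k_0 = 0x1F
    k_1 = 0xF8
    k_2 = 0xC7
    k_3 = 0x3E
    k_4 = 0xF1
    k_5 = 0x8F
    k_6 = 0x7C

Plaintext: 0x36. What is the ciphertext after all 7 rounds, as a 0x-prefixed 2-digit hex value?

0xED

s_0 = plaintext = 0x36
s_1 = Round(s_0, k_0) = 0x68
s_2 = Round(s_1, k_1) = 0x6D
s_3 = Round(s_2, k_2) = 0x4B
s_4 = Round(s_3, k_3) = 0x1D
s_5 = Round(s_4, k_4) = 0xF8
s_6 = Round(s_5, k_5) = 0x8A
s_7 = Round(s_6, k_6) = 0xED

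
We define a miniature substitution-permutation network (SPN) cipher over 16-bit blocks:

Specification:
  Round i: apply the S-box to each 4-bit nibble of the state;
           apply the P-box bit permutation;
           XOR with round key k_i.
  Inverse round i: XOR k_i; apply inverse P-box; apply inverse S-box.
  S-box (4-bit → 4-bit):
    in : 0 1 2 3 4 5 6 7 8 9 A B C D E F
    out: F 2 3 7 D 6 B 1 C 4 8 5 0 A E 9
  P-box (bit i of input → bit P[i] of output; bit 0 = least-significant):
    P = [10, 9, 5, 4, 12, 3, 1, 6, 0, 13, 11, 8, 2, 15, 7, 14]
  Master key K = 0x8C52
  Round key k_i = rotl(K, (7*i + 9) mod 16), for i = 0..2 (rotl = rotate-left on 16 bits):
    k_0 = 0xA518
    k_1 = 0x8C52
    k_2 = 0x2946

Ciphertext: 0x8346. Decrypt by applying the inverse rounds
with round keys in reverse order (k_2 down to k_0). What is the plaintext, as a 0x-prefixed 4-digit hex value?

s_0 = ciphertext = 0x8346
s_1 = InvRound(s_0, k_2) = 0x15C1
s_2 = InvRound(s_1, k_1) = 0x54BA
s_3 = InvRound(s_2, k_0) = 0xEDB9

0xEDB9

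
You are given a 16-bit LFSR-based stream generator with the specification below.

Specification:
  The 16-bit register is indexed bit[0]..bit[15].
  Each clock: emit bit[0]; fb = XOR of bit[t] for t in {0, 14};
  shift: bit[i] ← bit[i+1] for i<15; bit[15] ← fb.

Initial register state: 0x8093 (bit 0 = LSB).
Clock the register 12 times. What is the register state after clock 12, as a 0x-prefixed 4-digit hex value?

0xA858

reg_0 = 0x8093
clock 1: out=1, reg = 0xC049
clock 2: out=1, reg = 0x6024
clock 3: out=0, reg = 0xB012
clock 4: out=0, reg = 0x5809
clock 5: out=1, reg = 0x2C04
clock 6: out=0, reg = 0x1602
clock 7: out=0, reg = 0x0B01
clock 8: out=1, reg = 0x8580
clock 9: out=0, reg = 0x42C0
clock 10: out=0, reg = 0xA160
clock 11: out=0, reg = 0x50B0
clock 12: out=0, reg = 0xA858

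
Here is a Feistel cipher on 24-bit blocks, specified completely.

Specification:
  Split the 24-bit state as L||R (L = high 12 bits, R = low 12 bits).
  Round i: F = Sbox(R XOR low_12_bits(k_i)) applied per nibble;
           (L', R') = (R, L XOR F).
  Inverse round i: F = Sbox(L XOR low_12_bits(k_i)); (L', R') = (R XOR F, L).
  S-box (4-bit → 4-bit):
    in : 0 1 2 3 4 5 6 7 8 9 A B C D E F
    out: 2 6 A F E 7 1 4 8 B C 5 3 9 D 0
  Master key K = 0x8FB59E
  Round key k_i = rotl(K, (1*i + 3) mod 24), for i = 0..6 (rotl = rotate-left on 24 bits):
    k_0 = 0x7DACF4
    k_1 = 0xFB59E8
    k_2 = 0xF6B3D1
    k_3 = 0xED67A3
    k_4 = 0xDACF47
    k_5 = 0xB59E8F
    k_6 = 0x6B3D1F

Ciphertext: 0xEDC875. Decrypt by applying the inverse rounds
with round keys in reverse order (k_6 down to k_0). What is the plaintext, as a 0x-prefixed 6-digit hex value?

0x59E1D5

s_0 = ciphertext = 0xEDC875
s_1 = InvRound(s_0, k_6) = 0x74AEDC
s_2 = InvRound(s_1, k_5) = 0x5EB74A
s_3 = InvRound(s_2, k_4) = 0xB895EB
s_4 = InvRound(s_3, k_3) = 0x647B89
s_5 = InvRound(s_4, k_2) = 0xC38647
s_6 = InvRound(s_5, k_1) = 0x1D5C38
s_7 = InvRound(s_6, k_0) = 0x59E1D5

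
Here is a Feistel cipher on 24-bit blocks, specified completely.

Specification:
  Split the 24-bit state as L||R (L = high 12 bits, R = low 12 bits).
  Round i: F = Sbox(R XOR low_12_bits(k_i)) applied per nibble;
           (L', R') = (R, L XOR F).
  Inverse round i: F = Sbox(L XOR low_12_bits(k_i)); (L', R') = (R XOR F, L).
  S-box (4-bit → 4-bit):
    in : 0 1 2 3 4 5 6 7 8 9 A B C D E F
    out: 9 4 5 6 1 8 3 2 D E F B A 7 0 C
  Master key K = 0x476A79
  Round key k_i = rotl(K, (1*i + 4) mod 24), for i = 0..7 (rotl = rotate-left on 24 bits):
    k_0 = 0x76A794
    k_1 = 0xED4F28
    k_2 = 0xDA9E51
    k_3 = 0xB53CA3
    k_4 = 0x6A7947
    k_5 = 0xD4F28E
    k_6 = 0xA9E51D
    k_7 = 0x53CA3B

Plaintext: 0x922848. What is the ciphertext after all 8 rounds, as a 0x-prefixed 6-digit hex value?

0x2E5EBA

s_0 = plaintext = 0x922848
s_1 = Round(s_0, k_0) = 0x848558
s_2 = Round(s_1, k_1) = 0x558761
s_3 = Round(s_2, k_2) = 0x761B31
s_4 = Round(s_3, k_3) = 0xB31584
s_5 = Round(s_4, k_4) = 0x584197
s_6 = Round(s_5, k_5) = 0x1973CA
s_7 = Round(s_6, k_6) = 0x3CA2E5
s_8 = Round(s_7, k_7) = 0x2E5EBA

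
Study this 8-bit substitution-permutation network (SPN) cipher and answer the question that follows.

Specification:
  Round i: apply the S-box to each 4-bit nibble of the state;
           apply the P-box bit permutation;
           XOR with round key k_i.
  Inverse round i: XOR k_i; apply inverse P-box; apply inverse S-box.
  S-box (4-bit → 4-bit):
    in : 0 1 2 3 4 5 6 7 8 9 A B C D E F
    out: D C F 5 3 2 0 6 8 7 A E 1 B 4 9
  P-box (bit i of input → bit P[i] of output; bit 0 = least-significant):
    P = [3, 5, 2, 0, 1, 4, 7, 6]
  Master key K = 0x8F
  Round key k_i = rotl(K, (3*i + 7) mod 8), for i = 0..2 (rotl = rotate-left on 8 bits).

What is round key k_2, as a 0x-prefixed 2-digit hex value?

0xF1

K = 0x8F
k_0 = rotl(K, (3*0+7) mod 8) = rotl(K, 7) = 0xC7
k_1 = rotl(K, (3*1+7) mod 8) = rotl(K, 2) = 0x3E
k_2 = rotl(K, (3*2+7) mod 8) = rotl(K, 5) = 0xF1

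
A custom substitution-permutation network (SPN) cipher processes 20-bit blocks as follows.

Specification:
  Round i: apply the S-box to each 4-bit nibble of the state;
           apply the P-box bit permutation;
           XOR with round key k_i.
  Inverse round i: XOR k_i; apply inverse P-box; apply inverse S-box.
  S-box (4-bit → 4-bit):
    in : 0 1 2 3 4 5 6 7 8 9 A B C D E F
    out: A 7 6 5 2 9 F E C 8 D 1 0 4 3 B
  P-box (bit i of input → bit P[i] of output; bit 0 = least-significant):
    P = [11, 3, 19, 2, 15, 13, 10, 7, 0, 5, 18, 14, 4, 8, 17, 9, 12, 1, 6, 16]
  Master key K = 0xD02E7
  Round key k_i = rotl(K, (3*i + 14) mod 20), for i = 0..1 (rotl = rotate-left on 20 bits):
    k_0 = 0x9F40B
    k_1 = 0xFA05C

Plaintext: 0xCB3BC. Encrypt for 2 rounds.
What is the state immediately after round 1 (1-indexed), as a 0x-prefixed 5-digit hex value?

0xD741A

s_0 = plaintext = 0xCB3BC
s_1 = Round(s_0, k_0) = 0xD741A
s_2 = Round(s_1, k_1) = 0x50F38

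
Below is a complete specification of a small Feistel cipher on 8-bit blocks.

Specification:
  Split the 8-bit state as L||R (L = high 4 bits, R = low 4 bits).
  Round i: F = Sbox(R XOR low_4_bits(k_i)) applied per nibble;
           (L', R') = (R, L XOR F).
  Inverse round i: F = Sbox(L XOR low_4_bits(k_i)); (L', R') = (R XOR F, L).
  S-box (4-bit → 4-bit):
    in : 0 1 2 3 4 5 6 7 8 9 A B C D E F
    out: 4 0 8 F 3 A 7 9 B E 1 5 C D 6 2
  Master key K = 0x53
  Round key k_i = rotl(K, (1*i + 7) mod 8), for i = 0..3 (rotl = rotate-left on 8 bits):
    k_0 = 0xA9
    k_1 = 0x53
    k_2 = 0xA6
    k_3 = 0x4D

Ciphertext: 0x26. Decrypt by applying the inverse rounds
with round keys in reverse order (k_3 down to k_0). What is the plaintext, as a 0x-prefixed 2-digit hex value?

s_0 = ciphertext = 0x26
s_1 = InvRound(s_0, k_3) = 0x42
s_2 = InvRound(s_1, k_2) = 0xA4
s_3 = InvRound(s_2, k_1) = 0xAA
s_4 = InvRound(s_3, k_0) = 0x5A

0x5A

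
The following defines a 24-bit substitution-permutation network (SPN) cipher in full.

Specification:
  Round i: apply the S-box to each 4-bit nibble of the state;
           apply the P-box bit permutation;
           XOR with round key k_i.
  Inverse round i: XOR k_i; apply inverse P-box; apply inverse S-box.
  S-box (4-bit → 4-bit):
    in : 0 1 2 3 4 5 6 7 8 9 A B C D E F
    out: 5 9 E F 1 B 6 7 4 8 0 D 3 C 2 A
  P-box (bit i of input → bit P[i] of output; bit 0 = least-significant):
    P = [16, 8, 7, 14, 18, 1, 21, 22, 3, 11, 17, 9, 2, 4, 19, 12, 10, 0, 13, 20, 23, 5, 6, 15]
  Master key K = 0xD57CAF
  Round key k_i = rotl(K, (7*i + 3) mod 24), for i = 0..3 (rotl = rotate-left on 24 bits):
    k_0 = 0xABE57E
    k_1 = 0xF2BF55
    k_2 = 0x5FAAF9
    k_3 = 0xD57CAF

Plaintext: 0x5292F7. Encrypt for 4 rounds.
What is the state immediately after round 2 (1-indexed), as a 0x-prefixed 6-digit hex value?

0x12C7A1

s_0 = plaintext = 0x5292F7
s_1 = Round(s_0, k_0) = 0x785EDD
s_2 = Round(s_1, k_1) = 0x12C7A1
s_3 = Round(s_2, k_2) = 0xCC42E4
s_4 = Round(s_3, k_3) = 0x567288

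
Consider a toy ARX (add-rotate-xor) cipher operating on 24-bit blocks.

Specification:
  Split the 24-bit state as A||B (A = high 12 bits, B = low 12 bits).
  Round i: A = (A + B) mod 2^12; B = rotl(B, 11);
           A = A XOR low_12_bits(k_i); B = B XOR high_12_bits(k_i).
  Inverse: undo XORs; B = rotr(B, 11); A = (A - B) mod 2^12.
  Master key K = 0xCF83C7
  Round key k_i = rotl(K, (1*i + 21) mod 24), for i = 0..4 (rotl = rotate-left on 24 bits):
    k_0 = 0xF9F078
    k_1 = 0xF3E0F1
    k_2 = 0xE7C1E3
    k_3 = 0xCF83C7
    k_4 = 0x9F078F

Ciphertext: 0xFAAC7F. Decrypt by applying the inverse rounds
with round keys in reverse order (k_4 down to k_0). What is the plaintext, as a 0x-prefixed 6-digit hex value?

0x4ADE44

s_0 = ciphertext = 0xFAAC7F
s_1 = InvRound(s_0, k_4) = 0xD07B1E
s_2 = InvRound(s_1, k_3) = 0xEF4FCC
s_3 = InvRound(s_2, k_2) = 0xBB7360
s_4 = InvRound(s_3, k_1) = 0x2898BD
s_5 = InvRound(s_4, k_0) = 0x4ADE44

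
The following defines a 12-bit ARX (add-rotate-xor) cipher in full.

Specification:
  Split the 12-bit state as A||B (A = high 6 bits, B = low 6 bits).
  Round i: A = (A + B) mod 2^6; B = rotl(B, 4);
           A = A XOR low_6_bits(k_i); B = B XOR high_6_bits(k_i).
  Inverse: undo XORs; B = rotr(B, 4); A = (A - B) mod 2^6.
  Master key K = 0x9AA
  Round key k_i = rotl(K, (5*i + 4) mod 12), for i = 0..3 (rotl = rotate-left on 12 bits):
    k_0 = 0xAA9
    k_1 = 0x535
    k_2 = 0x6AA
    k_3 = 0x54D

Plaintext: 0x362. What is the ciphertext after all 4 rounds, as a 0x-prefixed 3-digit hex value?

0xFE0

s_0 = plaintext = 0x362
s_1 = Round(s_0, k_0) = 0x182
s_2 = Round(s_1, k_1) = 0xF74
s_3 = Round(s_2, k_2) = 0x6D7
s_4 = Round(s_3, k_3) = 0xFE0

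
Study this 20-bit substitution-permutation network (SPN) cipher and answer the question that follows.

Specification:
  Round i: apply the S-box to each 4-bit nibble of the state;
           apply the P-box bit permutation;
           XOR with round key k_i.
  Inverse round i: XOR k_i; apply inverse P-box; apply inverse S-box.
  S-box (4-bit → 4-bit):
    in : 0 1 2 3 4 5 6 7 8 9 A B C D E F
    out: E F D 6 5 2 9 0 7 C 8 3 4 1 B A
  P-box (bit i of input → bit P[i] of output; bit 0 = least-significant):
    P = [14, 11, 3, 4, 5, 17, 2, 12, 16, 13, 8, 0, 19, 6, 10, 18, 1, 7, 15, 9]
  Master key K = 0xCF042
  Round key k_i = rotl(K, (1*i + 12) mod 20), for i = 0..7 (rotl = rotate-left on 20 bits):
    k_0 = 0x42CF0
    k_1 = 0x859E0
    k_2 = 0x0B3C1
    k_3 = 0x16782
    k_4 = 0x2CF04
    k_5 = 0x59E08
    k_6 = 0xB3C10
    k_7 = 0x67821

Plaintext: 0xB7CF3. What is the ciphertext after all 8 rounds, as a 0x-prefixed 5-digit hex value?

s_0 = plaintext = 0xB7CF3
s_1 = Round(s_0, k_0) = 0x6357A
s_2 = Round(s_1, k_1) = 0x87FB2
s_3 = Round(s_2, k_2) = 0x2537A
s_4 = Round(s_3, k_3) = 0x1C4D0
s_5 = Round(s_4, k_4) = 0x340BE
s_6 = Round(s_5, k_5) = 0xF73B9
s_7 = Round(s_6, k_6) = 0x91FA8
s_8 = Round(s_7, k_7) = 0xA8668

0xA8668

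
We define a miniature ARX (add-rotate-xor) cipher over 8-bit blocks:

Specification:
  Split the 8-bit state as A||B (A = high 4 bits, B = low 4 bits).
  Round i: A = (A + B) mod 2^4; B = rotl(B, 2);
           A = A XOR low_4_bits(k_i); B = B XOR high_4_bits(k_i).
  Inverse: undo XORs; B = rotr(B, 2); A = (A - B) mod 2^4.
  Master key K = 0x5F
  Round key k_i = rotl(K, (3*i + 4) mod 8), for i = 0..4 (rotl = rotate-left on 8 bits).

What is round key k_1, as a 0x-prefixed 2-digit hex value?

K = 0x5F
k_0 = rotl(K, (3*0+4) mod 8) = rotl(K, 4) = 0xF5
k_1 = rotl(K, (3*1+4) mod 8) = rotl(K, 7) = 0xAF

0xAF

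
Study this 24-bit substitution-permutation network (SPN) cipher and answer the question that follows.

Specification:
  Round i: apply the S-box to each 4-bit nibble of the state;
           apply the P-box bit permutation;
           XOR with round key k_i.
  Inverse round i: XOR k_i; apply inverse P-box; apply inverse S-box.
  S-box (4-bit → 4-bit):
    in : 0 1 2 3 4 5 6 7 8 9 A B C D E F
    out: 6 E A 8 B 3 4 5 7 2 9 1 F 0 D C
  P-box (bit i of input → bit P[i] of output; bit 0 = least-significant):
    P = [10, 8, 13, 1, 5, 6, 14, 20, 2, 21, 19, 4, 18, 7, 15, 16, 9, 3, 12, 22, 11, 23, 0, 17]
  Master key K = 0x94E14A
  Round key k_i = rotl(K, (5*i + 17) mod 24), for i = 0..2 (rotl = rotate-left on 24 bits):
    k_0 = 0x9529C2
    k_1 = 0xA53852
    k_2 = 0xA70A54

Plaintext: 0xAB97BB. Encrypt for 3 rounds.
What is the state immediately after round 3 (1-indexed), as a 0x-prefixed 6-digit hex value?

s_0 = plaintext = 0xAB97BB
s_1 = Round(s_0, k_0) = 0x9F2766
s_2 = Round(s_1, k_1) = 0x6C48D6
s_3 = Round(s_2, k_2) = 0xCA38D9

0xCA38D9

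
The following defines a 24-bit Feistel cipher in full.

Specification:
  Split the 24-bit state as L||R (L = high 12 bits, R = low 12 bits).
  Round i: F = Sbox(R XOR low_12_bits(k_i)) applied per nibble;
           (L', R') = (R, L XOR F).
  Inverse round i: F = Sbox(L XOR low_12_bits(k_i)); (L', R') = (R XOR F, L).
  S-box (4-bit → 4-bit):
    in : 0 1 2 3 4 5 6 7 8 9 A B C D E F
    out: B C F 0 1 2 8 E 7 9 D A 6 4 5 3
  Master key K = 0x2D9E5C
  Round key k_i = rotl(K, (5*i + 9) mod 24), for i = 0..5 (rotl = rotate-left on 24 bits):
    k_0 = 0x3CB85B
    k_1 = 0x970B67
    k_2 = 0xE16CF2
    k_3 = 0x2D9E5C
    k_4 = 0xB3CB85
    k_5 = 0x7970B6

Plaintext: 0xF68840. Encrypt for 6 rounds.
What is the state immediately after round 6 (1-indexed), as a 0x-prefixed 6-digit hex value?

0x65B2D4

s_0 = plaintext = 0xF68840
s_1 = Round(s_0, k_0) = 0x8404A2
s_2 = Round(s_1, k_1) = 0x4A2B22
s_3 = Round(s_2, k_2) = 0xB22AE9
s_4 = Round(s_3, k_3) = 0xAE9A80
s_5 = Round(s_4, k_4) = 0xA8065B
s_6 = Round(s_5, k_5) = 0x65B2D4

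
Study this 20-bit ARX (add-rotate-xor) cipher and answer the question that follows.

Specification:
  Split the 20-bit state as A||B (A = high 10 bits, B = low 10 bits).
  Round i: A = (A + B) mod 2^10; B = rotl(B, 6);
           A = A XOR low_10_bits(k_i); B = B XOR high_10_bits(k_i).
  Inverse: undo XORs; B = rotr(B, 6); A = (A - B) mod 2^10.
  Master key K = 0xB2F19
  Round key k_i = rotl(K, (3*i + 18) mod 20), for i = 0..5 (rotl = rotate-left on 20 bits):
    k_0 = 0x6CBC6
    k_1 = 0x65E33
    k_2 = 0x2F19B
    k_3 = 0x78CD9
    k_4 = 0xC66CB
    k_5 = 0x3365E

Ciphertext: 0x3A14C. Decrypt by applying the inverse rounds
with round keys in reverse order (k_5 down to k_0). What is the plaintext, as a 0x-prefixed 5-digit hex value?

s_0 = ciphertext = 0x3A14C
s_1 = InvRound(s_0, k_5) = 0xA8016
s_2 = InvRound(s_1, k_4) = 0xDBCFC
s_3 = InvRound(s_2, k_3) = 0x709F4
s_4 = InvRound(s_3, k_2) = 0xF5085
s_5 = InvRound(s_4, k_1) = 0x30D24
s_6 = InvRound(s_5, k_0) = 0x68D62

0x68D62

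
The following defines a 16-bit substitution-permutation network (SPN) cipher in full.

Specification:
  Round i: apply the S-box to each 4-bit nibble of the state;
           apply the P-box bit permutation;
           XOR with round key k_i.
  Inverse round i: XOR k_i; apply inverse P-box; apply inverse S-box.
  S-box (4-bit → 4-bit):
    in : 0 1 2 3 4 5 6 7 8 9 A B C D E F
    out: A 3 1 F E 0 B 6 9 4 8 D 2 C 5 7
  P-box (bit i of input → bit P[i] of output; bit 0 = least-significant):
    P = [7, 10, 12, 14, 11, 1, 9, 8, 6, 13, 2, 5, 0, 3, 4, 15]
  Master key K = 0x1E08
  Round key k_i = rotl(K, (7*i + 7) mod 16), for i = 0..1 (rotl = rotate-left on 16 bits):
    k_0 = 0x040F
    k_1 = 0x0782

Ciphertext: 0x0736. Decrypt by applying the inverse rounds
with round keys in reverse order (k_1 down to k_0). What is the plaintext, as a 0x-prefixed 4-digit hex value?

s_0 = ciphertext = 0x0736
s_1 = InvRound(s_0, k_1) = 0x9D52
s_2 = InvRound(s_1, k_0) = 0x3E89

0x3E89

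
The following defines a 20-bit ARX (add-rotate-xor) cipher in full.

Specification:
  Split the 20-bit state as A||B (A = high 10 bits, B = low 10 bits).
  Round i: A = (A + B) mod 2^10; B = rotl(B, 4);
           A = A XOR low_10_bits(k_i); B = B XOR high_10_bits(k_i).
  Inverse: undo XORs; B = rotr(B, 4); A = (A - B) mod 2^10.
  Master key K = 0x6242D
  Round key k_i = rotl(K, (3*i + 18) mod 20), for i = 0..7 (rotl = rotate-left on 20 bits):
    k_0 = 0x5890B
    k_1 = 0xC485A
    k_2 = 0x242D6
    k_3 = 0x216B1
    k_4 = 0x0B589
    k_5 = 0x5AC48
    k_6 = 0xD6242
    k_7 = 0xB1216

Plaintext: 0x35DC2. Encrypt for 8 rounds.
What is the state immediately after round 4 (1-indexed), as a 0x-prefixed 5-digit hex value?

0xD7A56

s_0 = plaintext = 0x35DC2
s_1 = Round(s_0, k_0) = 0xE4945
s_2 = Round(s_1, k_1) = 0x23747
s_3 = Round(s_2, k_2) = 0x408ED
s_4 = Round(s_3, k_3) = 0xD7A56
s_5 = Round(s_4, k_4) = 0x0F544
s_6 = Round(s_5, k_5) = 0x7252E
s_7 = Round(s_6, k_6) = 0x2D5BC
s_8 = Round(s_7, k_7) = 0x19D02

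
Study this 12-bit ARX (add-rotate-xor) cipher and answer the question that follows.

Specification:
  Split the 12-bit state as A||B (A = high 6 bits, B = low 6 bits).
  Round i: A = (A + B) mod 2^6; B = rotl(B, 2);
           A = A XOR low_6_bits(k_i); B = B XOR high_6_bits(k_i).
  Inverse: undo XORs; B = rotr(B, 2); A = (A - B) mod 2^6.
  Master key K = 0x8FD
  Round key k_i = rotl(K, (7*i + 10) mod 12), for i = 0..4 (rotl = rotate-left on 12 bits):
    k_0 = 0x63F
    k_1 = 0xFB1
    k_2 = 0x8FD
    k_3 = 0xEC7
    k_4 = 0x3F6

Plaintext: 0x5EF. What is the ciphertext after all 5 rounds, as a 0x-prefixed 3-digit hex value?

s_0 = plaintext = 0x5EF
s_1 = Round(s_0, k_0) = 0xE66
s_2 = Round(s_1, k_1) = 0xBA4
s_3 = Round(s_2, k_2) = 0xBF1
s_4 = Round(s_3, k_3) = 0x9FC
s_5 = Round(s_4, k_4) = 0x57C

0x57C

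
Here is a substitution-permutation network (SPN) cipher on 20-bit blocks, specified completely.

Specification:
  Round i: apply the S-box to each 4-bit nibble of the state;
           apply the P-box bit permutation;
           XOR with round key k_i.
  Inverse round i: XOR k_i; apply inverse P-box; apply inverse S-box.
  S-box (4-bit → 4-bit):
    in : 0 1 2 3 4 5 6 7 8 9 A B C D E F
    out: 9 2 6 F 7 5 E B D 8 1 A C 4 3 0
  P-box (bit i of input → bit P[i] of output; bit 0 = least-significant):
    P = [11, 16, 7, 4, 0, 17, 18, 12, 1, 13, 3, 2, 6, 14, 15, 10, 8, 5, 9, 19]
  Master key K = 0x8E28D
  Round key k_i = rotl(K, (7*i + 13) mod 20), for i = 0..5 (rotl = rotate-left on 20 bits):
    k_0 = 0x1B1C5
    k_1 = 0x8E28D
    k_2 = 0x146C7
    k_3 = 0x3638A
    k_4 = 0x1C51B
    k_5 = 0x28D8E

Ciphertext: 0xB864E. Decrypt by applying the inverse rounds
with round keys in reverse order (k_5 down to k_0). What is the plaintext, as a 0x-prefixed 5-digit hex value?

0x8B8DC

s_0 = ciphertext = 0xB864E
s_1 = InvRound(s_0, k_5) = 0x8AFF4
s_2 = InvRound(s_1, k_4) = 0x6E3A4
s_3 = InvRound(s_2, k_3) = 0x1D8D1
s_4 = InvRound(s_3, k_2) = 0xDC090
s_5 = InvRound(s_4, k_1) = 0xDF65B
s_6 = InvRound(s_5, k_0) = 0x8B8DC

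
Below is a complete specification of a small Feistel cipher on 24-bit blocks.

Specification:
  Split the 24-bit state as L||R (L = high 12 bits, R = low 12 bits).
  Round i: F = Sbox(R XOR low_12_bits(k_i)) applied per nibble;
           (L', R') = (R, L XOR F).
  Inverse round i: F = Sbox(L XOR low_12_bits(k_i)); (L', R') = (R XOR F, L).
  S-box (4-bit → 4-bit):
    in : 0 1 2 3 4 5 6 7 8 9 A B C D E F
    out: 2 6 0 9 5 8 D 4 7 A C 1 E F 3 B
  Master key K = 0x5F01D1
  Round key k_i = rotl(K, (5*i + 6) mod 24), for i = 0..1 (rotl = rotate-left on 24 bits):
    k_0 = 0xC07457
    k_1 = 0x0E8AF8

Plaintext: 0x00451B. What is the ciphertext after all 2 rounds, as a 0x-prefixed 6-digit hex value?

s_0 = plaintext = 0x00451B
s_1 = Round(s_0, k_0) = 0x51B65A
s_2 = Round(s_1, k_1) = 0x65ABDB

0x65ABDB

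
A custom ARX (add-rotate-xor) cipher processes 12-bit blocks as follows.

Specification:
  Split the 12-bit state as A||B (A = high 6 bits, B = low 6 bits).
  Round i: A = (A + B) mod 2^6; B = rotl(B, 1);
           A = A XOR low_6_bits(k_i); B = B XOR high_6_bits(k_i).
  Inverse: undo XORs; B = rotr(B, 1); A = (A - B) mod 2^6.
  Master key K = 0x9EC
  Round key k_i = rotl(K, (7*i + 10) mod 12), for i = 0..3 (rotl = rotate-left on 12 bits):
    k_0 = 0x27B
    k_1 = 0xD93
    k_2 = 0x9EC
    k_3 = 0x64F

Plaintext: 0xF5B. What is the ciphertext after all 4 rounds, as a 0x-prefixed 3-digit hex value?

s_0 = plaintext = 0xF5B
s_1 = Round(s_0, k_0) = 0x8FF
s_2 = Round(s_1, k_1) = 0xC49
s_3 = Round(s_2, k_2) = 0x5B5
s_4 = Round(s_3, k_3) = 0x132

0x132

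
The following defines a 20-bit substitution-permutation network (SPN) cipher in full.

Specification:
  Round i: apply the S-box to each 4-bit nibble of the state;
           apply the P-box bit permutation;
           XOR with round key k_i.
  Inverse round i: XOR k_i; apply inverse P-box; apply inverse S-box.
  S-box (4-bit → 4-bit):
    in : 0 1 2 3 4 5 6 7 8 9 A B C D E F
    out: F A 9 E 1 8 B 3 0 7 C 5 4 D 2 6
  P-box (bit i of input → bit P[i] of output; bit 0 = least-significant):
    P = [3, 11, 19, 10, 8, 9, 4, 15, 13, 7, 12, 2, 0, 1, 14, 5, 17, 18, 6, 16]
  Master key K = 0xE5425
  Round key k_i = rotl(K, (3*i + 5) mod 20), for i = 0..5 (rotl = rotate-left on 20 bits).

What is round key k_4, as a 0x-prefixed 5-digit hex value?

0xBCA84

K = 0xE5425
k_0 = rotl(K, (3*0+5) mod 20) = rotl(K, 5) = 0xA84BC
k_1 = rotl(K, (3*1+5) mod 20) = rotl(K, 8) = 0x425E5
k_2 = rotl(K, (3*2+5) mod 20) = rotl(K, 11) = 0x12F2A
k_3 = rotl(K, (3*3+5) mod 20) = rotl(K, 14) = 0x97950
k_4 = rotl(K, (3*4+5) mod 20) = rotl(K, 17) = 0xBCA84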